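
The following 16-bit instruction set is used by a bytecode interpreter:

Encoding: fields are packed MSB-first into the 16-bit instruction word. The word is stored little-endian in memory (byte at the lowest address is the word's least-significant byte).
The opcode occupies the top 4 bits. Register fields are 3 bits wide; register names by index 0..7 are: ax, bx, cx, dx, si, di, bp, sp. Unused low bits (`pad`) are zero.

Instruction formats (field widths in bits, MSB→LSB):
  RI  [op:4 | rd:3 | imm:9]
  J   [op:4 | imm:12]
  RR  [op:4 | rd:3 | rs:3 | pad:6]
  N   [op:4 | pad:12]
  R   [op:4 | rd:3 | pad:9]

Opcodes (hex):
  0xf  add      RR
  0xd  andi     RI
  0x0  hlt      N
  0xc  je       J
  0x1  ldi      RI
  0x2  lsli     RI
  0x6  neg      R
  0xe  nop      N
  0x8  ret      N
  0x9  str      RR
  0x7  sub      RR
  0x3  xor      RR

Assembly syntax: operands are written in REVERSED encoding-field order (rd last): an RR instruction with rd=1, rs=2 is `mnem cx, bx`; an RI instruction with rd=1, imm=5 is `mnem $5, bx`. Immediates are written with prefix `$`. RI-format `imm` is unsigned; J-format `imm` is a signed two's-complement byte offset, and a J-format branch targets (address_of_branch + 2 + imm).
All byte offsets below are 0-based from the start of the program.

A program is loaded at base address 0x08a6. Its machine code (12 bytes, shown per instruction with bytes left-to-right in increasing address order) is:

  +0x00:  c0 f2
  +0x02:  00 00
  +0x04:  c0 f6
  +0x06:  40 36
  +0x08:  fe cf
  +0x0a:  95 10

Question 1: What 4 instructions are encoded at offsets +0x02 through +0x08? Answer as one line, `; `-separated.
[02] 00 00 → 0x0000
  op=0x0000>>12=0x0 ⇒ hlt (N)
[04] c0 f6 → 0xf6c0
  op=0xf6c0>>12=0xf ⇒ add (RR)
  rd@[11:9]=0x3 ⇒ dx
  rs@[8:6]=0x3 ⇒ dx
[06] 40 36 → 0x3640
  op=0x3640>>12=0x3 ⇒ xor (RR)
  rd@[11:9]=0x3 ⇒ dx
  rs@[8:6]=0x1 ⇒ bx
[08] fe cf → 0xcffe
  op=0xcffe>>12=0xc ⇒ je (J)
  imm@[11:0]=0xffe (s12→-2) ⇒ $-2

hlt; add dx, dx; xor bx, dx; je $-2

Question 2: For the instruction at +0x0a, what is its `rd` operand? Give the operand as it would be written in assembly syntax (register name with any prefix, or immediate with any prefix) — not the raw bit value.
ax

off 0x0a: read 95 10 as little → 0x1095
  op=0x1095>>12=0x1 ⇒ ldi (RI)
  [11:9] rd=0 = ax
  [8:0] imm=149 = $149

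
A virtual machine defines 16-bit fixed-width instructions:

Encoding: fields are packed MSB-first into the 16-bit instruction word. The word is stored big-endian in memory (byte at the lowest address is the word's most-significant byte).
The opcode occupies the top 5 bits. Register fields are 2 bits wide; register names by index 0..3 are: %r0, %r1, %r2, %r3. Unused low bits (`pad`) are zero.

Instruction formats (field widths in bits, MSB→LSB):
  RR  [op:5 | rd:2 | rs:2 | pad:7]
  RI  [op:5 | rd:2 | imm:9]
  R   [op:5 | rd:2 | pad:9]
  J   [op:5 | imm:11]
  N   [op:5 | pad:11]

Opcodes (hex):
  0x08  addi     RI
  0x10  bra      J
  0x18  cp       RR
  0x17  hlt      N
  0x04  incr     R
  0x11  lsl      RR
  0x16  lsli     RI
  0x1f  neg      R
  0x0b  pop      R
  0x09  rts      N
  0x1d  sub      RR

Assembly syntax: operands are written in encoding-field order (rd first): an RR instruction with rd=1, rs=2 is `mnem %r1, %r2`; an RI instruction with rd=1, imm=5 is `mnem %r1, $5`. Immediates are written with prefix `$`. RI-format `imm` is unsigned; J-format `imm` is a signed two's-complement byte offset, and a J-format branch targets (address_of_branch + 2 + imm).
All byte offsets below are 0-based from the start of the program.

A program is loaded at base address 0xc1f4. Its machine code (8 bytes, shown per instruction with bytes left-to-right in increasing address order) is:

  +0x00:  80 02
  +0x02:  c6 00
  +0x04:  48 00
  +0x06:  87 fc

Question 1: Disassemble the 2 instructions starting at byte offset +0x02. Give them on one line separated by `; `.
cp %r3, %r0; rts

[02] c6 00 → 0xc600
  top 5b → 0x18 → cp [RR]
  rd@[10:9]=0x3 ⇒ %r3
  rs@[8:7]=0x0 ⇒ %r0
[04] 48 00 → 0x4800
  top 5b → 0x9 → rts [N]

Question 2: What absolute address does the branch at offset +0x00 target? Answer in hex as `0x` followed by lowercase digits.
@+00  big-endian(80 02) = 0x8002
  op=0x8002>>11=0x10 ⇒ bra (J)
  imm: (w>>0)&0x7ff=0x2 → $2
  target = base 0xc1f4 + off 0x00 + 2 + imm 2 = 0xc1f8

0xc1f8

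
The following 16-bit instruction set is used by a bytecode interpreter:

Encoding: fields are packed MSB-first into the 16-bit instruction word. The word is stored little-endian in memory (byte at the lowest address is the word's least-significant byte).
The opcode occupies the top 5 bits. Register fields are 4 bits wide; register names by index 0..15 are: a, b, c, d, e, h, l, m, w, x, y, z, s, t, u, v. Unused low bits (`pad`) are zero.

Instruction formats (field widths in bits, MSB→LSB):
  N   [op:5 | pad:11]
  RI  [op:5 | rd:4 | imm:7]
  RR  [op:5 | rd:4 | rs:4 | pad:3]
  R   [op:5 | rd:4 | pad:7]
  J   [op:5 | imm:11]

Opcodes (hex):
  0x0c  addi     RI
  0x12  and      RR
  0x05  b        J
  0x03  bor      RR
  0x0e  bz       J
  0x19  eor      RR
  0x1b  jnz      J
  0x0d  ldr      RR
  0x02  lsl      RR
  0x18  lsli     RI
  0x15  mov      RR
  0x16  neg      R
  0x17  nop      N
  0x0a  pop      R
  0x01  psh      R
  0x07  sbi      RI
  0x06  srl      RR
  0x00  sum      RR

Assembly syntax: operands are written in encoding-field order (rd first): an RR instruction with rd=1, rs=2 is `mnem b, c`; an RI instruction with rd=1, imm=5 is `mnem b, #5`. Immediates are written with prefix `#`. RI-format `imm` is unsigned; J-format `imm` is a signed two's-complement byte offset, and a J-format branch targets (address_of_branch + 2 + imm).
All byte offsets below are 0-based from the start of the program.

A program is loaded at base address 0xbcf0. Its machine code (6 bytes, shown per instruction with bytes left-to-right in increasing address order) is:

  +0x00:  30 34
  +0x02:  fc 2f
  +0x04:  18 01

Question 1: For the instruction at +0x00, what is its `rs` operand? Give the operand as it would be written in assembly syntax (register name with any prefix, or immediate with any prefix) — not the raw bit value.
l

@+00  little-endian(30 34) = 0x3430
  op=0x3430>>11=0x6 ⇒ srl (RR)
  [10:7] rd=8 = w
  [6:3] rs=6 = l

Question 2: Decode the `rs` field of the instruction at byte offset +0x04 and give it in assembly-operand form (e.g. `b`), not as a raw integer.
+0x04: 18 01 ⇒ word 0x0118 (little)
  op=0x0118>>11=0x0 ⇒ sum (RR)
  rd: (w>>7)&0xf=0x2 → c
  rs: (w>>3)&0xf=0x3 → d

d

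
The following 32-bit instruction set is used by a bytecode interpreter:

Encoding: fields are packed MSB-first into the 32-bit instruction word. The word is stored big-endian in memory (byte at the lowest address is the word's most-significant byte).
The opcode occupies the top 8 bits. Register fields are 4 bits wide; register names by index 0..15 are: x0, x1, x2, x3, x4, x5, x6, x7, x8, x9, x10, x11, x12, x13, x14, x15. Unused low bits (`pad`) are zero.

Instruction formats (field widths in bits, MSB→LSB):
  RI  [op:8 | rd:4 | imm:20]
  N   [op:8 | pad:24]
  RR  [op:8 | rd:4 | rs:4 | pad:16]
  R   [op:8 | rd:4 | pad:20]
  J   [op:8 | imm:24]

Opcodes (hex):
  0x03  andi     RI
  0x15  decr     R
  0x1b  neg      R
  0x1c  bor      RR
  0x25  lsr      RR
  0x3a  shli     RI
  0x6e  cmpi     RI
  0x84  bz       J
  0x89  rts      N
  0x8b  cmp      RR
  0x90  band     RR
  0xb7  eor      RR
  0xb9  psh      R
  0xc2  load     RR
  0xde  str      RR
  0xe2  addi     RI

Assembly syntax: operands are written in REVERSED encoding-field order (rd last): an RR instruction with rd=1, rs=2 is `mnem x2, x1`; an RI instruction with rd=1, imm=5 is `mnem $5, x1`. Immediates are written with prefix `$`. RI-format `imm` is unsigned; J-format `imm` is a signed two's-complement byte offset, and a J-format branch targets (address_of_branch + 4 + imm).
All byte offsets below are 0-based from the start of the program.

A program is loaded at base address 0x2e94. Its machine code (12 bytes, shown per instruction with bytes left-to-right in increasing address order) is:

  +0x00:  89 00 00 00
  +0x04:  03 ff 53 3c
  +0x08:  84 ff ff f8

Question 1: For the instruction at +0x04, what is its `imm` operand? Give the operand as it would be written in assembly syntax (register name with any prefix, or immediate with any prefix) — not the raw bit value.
off 0x04: read 03 ff 53 3c as big → 0x03ff533c
  top 8b → 0x3 → andi [RI]
  [23:20] rd=15 = x15
  [19:0] imm=1004348 = $1004348

$1004348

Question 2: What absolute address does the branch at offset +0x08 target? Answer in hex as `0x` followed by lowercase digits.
off 0x08: read 84 ff ff f8 as big → 0x84fffff8
  opcode bits[31:24]=0x84: bz/J
  imm: (w>>0)&0xffffff=0xfffff8 (s24→-8) → $-8
  target = base 0x2e94 + off 0x08 + 4 + imm -8 = 0x2e98

0x2e98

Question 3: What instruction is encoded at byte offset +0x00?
off 0x00: read 89 00 00 00 as big → 0x89000000
  opcode bits[31:24]=0x89: rts/N

rts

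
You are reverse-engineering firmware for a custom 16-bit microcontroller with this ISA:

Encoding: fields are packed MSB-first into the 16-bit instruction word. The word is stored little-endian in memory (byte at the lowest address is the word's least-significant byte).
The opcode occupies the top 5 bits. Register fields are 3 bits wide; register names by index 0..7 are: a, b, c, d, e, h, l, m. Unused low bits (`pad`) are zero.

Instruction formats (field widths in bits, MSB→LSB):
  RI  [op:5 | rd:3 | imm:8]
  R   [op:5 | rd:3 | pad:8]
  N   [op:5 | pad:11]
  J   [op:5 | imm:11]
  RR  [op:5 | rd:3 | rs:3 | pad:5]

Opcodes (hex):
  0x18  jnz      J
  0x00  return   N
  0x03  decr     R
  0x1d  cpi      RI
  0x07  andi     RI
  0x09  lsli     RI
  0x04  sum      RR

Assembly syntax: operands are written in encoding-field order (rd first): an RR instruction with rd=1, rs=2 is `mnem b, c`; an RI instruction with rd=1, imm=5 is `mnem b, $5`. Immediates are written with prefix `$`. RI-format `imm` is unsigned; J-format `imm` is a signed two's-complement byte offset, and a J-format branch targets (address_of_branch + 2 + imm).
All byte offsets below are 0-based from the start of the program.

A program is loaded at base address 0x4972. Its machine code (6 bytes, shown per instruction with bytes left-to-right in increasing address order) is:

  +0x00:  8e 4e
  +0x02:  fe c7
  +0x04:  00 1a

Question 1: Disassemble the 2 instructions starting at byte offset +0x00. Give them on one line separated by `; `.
lsli l, $142; jnz $-2

[00] 8e 4e → 0x4e8e
  opcode bits[15:11]=0x9: lsli/RI
  rd@[10:8]=0x6 ⇒ l
  imm@[7:0]=0x8e ⇒ $142
[02] fe c7 → 0xc7fe
  opcode bits[15:11]=0x18: jnz/J
  imm@[10:0]=0x7fe (s11→-2) ⇒ $-2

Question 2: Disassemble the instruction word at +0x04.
+0x04: 00 1a ⇒ word 0x1a00 (little)
  opcode bits[15:11]=0x3: decr/R
  rd@[10:8]=0x2 ⇒ c

decr c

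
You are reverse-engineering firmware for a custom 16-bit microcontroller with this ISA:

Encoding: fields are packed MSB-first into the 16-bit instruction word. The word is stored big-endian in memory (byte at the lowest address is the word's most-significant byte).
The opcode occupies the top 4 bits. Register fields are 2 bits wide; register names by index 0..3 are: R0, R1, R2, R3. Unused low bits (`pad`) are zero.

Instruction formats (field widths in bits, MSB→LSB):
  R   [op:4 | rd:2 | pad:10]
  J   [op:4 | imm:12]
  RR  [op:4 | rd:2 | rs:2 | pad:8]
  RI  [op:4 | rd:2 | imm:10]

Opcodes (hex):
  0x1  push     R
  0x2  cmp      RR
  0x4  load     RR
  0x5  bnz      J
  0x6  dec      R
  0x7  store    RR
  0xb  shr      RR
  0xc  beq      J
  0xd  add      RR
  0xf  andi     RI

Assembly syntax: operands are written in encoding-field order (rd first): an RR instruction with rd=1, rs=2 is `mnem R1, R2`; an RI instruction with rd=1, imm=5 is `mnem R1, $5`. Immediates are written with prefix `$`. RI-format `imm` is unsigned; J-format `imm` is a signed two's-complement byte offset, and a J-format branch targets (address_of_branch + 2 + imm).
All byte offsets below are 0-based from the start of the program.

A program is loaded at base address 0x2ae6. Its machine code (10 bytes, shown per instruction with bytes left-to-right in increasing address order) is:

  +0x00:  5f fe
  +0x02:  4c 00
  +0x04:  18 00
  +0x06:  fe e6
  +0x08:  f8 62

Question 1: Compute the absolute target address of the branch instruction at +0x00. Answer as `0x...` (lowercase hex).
+0x00: 5f fe ⇒ word 0x5ffe (big)
  op=0x5ffe>>12=0x5 ⇒ bnz (J)
  imm@[11:0]=0xffe (s12→-2) ⇒ $-2
  target = base 0x2ae6 + off 0x00 + 2 + imm -2 = 0x2ae6

0x2ae6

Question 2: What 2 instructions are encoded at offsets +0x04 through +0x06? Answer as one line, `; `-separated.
@+04  big-endian(18 00) = 0x1800
  opcode bits[15:12]=0x1: push/R
  rd: (w>>10)&0x3=0x2 → R2
@+06  big-endian(fe e6) = 0xfee6
  opcode bits[15:12]=0xf: andi/RI
  rd: (w>>10)&0x3=0x3 → R3
  imm: (w>>0)&0x3ff=0x2e6 → $742

push R2; andi R3, $742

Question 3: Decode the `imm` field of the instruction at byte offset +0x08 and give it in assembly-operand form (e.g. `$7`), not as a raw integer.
$98

+0x08: f8 62 ⇒ word 0xf862 (big)
  opcode bits[15:12]=0xf: andi/RI
  rd: (w>>10)&0x3=0x2 → R2
  imm: (w>>0)&0x3ff=0x62 → $98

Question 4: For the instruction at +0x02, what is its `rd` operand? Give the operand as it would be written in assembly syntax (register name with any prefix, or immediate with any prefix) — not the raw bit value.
R3

off 0x02: read 4c 00 as big → 0x4c00
  top 4b → 0x4 → load [RR]
  [11:10] rd=3 = R3
  [9:8] rs=0 = R0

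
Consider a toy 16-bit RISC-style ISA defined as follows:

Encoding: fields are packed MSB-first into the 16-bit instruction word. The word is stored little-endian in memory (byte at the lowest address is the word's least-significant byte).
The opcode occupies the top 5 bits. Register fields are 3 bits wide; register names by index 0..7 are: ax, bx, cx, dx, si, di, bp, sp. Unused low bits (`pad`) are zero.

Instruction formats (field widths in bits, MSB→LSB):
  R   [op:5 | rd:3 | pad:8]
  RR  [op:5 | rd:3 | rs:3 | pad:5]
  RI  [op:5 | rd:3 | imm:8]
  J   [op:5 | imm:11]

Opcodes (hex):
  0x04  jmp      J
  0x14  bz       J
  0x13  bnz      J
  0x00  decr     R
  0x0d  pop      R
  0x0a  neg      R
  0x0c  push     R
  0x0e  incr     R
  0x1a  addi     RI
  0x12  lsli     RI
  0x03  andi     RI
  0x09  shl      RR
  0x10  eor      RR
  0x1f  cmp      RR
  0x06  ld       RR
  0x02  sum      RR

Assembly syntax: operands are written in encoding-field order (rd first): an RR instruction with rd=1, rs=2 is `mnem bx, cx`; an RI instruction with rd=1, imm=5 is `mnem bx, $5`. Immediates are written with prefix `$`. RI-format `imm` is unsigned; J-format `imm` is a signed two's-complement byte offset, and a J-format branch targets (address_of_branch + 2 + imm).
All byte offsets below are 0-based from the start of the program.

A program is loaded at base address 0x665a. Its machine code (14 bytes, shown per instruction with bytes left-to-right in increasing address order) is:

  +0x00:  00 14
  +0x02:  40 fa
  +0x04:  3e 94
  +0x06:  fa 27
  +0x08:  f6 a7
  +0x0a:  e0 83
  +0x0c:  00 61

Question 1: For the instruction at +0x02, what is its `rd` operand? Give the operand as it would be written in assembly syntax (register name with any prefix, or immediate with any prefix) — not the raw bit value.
+0x02: 40 fa ⇒ word 0xfa40 (little)
  op=0xfa40>>11=0x1f ⇒ cmp (RR)
  rd: (w>>8)&0x7=0x2 → cx
  rs: (w>>5)&0x7=0x2 → cx

cx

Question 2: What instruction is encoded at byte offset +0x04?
[04] 3e 94 → 0x943e
  opcode bits[15:11]=0x12: lsli/RI
  rd: (w>>8)&0x7=0x4 → si
  imm: (w>>0)&0xff=0x3e → $62

lsli si, $62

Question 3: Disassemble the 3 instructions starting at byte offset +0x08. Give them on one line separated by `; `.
@+08  little-endian(f6 a7) = 0xa7f6
  op=0xa7f6>>11=0x14 ⇒ bz (J)
  imm@[10:0]=0x7f6 (s11→-10) ⇒ $-10
@+0a  little-endian(e0 83) = 0x83e0
  op=0x83e0>>11=0x10 ⇒ eor (RR)
  rd@[10:8]=0x3 ⇒ dx
  rs@[7:5]=0x7 ⇒ sp
@+0c  little-endian(00 61) = 0x6100
  op=0x6100>>11=0xc ⇒ push (R)
  rd@[10:8]=0x1 ⇒ bx

bz $-10; eor dx, sp; push bx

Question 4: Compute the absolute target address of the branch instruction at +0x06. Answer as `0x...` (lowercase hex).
0x665c

[06] fa 27 → 0x27fa
  top 5b → 0x4 → jmp [J]
  imm: (w>>0)&0x7ff=0x7fa (s11→-6) → $-6
  target = base 0x665a + off 0x06 + 2 + imm -6 = 0x665c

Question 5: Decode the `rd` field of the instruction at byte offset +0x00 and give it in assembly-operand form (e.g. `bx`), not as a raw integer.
off 0x00: read 00 14 as little → 0x1400
  op=0x1400>>11=0x2 ⇒ sum (RR)
  rd: (w>>8)&0x7=0x4 → si
  rs: (w>>5)&0x7=0x0 → ax

si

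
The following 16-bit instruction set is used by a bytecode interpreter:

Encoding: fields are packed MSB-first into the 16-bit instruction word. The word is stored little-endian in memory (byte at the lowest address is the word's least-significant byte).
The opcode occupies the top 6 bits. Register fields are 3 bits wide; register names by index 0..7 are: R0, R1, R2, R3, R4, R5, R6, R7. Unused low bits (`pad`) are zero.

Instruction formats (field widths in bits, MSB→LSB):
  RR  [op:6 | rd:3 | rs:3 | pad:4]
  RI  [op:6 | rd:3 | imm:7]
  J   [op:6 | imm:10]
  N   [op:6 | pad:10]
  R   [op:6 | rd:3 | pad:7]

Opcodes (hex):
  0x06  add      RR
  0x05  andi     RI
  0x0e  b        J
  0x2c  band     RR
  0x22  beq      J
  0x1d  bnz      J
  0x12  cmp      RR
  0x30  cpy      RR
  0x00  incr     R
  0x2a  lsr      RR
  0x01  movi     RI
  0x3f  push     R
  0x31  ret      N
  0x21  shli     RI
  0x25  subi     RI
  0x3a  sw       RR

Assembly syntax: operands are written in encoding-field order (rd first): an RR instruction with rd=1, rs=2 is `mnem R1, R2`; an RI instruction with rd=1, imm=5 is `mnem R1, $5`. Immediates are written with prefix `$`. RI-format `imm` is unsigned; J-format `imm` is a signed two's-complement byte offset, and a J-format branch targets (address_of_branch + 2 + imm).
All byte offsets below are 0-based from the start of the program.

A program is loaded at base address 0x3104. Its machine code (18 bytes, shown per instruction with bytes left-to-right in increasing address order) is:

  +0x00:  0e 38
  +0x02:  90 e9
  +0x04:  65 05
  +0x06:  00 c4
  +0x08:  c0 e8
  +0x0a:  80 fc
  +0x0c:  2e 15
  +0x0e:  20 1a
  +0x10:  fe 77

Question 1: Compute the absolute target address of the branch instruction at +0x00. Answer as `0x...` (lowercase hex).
0x3114

+0x00: 0e 38 ⇒ word 0x380e (little)
  op=0x380e>>10=0xe ⇒ b (J)
  imm: (w>>0)&0x3ff=0xe → $14
  target = base 0x3104 + off 0x00 + 2 + imm 14 = 0x3114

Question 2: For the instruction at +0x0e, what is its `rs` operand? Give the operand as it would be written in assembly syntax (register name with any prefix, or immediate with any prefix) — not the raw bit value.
R2

@+0e  little-endian(20 1a) = 0x1a20
  op=0x1a20>>10=0x6 ⇒ add (RR)
  [9:7] rd=4 = R4
  [6:4] rs=2 = R2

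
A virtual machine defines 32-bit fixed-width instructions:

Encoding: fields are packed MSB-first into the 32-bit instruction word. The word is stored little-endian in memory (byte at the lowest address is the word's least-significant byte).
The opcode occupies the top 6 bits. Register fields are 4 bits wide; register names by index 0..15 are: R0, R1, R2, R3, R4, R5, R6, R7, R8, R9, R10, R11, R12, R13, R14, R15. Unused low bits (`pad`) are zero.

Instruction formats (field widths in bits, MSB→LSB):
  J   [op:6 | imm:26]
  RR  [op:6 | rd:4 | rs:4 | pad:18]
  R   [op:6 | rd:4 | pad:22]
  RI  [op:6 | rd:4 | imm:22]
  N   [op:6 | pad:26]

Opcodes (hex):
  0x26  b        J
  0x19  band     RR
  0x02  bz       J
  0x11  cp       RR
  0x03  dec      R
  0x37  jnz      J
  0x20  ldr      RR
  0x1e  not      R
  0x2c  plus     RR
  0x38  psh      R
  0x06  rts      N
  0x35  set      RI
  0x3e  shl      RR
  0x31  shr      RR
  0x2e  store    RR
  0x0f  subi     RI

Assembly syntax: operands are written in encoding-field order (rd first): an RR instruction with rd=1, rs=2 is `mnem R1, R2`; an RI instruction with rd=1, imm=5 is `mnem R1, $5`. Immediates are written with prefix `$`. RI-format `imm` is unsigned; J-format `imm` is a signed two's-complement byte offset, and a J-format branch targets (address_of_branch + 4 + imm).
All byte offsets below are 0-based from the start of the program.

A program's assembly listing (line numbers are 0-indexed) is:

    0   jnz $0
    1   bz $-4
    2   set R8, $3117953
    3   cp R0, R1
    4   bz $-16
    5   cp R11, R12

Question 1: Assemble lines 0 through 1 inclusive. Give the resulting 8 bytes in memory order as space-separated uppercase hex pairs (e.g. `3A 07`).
0. jnz fields op=0x37:6|imm=0:26 → word dc000000h → 00 00 00 dc
1. bz fields op=0x2:6|imm=-4:26 → word 0bfffffch → fc ff ff 0b

00 00 00 DC FC FF FF 0B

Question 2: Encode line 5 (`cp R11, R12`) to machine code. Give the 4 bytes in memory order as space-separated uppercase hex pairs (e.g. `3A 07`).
5. cp fields op=0x11:6|rd=11:4|rs=12:4|pad=0:18 → word 46f00000h → 00 00 f0 46

00 00 F0 46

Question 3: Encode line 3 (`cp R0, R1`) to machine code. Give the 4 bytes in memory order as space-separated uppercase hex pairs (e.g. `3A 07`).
00 00 04 44

line 3 (cp): pack op=0x11:6|rd=0:4|rs=1:4|pad=0:18 = 0x44040000; little→ 00 00 04 44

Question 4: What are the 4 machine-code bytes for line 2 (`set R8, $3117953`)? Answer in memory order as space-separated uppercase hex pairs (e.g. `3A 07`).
2. set fields op=0x35:6|rd=8:4|imm=3117953:22 → word d62f9381h → 81 93 2f d6

81 93 2F D6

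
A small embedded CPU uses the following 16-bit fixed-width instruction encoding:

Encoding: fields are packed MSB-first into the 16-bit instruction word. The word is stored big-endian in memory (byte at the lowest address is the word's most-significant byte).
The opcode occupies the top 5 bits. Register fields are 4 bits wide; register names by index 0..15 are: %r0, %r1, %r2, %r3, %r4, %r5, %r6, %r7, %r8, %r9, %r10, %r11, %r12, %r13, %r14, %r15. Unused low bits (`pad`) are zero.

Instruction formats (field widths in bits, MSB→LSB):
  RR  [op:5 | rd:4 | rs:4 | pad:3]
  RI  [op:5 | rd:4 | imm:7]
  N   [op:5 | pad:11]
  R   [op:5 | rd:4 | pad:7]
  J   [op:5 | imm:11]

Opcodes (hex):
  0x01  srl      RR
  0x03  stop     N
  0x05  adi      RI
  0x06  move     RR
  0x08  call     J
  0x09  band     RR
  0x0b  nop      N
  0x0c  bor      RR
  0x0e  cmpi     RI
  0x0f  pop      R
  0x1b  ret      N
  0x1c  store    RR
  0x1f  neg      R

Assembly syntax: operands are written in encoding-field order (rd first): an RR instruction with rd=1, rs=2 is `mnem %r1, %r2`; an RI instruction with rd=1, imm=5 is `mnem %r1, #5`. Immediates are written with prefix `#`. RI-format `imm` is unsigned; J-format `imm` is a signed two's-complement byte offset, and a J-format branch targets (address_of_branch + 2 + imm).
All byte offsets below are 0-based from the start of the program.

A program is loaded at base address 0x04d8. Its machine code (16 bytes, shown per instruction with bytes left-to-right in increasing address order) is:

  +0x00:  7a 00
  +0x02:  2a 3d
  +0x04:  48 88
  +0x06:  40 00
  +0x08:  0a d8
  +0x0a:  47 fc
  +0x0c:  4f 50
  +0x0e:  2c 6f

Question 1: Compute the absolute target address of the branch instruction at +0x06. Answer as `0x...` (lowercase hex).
@+06  big-endian(40 00) = 0x4000
  op=0x4000>>11=0x8 ⇒ call (J)
  [10:0] imm=0 = #0
  target = base 0x04d8 + off 0x06 + 2 + imm 0 = 0x04e0

0x04e0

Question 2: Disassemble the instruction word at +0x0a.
call #-4

[0a] 47 fc → 0x47fc
  opcode bits[15:11]=0x8: call/J
  [10:0] imm=2044 (s11→-4) = #-4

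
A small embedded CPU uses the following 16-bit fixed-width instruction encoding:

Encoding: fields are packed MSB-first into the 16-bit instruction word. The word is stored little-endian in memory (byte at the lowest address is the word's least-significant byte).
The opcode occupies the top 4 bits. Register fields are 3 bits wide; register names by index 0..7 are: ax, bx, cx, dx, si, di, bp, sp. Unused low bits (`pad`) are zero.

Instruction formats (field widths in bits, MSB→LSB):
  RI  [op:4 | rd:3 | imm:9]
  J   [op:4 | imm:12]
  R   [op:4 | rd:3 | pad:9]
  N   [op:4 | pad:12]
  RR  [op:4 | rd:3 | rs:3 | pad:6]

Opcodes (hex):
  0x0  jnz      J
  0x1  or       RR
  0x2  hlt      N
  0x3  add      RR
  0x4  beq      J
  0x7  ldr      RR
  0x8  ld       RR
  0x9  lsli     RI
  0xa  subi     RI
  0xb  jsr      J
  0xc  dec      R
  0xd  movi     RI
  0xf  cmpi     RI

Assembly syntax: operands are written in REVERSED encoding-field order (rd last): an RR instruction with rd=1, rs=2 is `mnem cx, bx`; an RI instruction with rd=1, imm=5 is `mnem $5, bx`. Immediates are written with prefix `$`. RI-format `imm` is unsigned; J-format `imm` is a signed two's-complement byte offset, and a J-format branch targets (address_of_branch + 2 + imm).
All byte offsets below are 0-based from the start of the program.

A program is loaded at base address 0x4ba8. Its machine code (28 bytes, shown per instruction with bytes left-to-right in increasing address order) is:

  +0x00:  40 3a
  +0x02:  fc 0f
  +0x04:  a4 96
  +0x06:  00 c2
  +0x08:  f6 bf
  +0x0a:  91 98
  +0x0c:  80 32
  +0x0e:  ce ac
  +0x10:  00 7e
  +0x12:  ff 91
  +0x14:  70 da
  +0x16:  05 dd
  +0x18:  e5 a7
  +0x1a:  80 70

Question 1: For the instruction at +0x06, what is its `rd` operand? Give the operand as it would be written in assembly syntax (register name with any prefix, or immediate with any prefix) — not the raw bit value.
off 0x06: read 00 c2 as little → 0xc200
  op=0xc200>>12=0xc ⇒ dec (R)
  rd@[11:9]=0x1 ⇒ bx

bx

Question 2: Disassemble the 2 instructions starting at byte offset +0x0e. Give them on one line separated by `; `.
subi $206, bp; ldr ax, sp

[0e] ce ac → 0xacce
  top 4b → 0xa → subi [RI]
  [11:9] rd=6 = bp
  [8:0] imm=206 = $206
[10] 00 7e → 0x7e00
  top 4b → 0x7 → ldr [RR]
  [11:9] rd=7 = sp
  [8:6] rs=0 = ax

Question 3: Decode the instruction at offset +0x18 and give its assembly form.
subi $485, dx

[18] e5 a7 → 0xa7e5
  op=0xa7e5>>12=0xa ⇒ subi (RI)
  rd@[11:9]=0x3 ⇒ dx
  imm@[8:0]=0x1e5 ⇒ $485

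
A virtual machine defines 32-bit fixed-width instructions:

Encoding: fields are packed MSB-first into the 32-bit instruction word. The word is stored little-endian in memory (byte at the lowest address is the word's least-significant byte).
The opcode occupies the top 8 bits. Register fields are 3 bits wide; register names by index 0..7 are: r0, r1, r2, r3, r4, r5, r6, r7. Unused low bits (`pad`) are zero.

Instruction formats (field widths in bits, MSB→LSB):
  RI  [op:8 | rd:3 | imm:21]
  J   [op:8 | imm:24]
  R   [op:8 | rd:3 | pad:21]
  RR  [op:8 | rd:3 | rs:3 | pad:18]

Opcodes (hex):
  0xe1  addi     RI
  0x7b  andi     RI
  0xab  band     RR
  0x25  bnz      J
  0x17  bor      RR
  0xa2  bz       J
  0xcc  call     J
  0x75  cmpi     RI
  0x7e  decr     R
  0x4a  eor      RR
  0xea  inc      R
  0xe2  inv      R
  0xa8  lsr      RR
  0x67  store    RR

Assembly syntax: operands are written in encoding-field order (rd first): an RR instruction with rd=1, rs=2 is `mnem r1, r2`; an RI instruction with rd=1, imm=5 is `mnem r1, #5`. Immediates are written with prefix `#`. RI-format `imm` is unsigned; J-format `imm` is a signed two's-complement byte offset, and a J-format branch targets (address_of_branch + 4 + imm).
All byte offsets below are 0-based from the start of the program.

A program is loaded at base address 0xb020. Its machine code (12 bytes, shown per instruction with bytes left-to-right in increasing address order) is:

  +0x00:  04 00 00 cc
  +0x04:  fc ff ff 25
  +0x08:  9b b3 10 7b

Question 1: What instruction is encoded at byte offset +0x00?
call #4

[00] 04 00 00 cc → 0xcc000004
  top 8b → 0xcc → call [J]
  imm@[23:0]=0x4 ⇒ #4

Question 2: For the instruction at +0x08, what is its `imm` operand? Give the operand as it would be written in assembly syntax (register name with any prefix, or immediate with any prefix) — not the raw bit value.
#1094555

+0x08: 9b b3 10 7b ⇒ word 0x7b10b39b (little)
  opcode bits[31:24]=0x7b: andi/RI
  [23:21] rd=0 = r0
  [20:0] imm=1094555 = #1094555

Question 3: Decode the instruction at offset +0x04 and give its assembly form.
bnz #-4

[04] fc ff ff 25 → 0x25fffffc
  opcode bits[31:24]=0x25: bnz/J
  [23:0] imm=16777212 (s24→-4) = #-4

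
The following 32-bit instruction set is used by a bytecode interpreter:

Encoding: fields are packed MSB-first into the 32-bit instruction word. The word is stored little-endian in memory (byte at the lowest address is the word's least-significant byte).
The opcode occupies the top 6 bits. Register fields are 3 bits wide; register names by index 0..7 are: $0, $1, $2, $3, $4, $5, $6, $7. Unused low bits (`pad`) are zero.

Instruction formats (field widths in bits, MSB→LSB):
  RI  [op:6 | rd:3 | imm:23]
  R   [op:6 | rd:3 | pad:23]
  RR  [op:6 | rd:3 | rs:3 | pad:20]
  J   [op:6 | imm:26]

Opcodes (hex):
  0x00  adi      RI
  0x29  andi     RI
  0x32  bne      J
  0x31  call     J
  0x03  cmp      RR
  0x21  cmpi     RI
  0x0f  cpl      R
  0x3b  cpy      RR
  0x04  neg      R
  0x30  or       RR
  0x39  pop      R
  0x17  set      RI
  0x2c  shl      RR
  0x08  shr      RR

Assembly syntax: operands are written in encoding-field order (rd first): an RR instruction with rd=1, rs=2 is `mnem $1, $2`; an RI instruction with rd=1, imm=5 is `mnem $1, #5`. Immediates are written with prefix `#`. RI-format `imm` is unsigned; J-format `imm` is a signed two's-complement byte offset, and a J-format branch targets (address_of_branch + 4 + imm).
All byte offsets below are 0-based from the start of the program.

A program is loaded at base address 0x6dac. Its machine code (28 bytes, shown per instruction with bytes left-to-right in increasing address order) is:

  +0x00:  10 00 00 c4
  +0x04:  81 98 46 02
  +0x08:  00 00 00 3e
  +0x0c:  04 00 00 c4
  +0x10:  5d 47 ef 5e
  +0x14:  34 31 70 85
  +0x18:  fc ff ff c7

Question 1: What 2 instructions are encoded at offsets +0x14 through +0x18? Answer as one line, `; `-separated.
cmpi $2, #7352628; call #-4

[14] 34 31 70 85 → 0x85703134
  opcode bits[31:26]=0x21: cmpi/RI
  rd@[25:23]=0x2 ⇒ $2
  imm@[22:0]=0x703134 ⇒ #7352628
[18] fc ff ff c7 → 0xc7fffffc
  opcode bits[31:26]=0x31: call/J
  imm@[25:0]=0x3fffffc (s26→-4) ⇒ #-4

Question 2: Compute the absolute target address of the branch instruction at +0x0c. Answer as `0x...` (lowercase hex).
0x6dc0

[0c] 04 00 00 c4 → 0xc4000004
  op=0xc4000004>>26=0x31 ⇒ call (J)
  [25:0] imm=4 = #4
  target = base 0x6dac + off 0x0c + 4 + imm 4 = 0x6dc0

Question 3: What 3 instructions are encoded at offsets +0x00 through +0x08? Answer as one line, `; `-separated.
call #16; adi $4, #4626561; cpl $4

[00] 10 00 00 c4 → 0xc4000010
  opcode bits[31:26]=0x31: call/J
  imm: (w>>0)&0x3ffffff=0x10 → #16
[04] 81 98 46 02 → 0x02469881
  opcode bits[31:26]=0x0: adi/RI
  rd: (w>>23)&0x7=0x4 → $4
  imm: (w>>0)&0x7fffff=0x469881 → #4626561
[08] 00 00 00 3e → 0x3e000000
  opcode bits[31:26]=0xf: cpl/R
  rd: (w>>23)&0x7=0x4 → $4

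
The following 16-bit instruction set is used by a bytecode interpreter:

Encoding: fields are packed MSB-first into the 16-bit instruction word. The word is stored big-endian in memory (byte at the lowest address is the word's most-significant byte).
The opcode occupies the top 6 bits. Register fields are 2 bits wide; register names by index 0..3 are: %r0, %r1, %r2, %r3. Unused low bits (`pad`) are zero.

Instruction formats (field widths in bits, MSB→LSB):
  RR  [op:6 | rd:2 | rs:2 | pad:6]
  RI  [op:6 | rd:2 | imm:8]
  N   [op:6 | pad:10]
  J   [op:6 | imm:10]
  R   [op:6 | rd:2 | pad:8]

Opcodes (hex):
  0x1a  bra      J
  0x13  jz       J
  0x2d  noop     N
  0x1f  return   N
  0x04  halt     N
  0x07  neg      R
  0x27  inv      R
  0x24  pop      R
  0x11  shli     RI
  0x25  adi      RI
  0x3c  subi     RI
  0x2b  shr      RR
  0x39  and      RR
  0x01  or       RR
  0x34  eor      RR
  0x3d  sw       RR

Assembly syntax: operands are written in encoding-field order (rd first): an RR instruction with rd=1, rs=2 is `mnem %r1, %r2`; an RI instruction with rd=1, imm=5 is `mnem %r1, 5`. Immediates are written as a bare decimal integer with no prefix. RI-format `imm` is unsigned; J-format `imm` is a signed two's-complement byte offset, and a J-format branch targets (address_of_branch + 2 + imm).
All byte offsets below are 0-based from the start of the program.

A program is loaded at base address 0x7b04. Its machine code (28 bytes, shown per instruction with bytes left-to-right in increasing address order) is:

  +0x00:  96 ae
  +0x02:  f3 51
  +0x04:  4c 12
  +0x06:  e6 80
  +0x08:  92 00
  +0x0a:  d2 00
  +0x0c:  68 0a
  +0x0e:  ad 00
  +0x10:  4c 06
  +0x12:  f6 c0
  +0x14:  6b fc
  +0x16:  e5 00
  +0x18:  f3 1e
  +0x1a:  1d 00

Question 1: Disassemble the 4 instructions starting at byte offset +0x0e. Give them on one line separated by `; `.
@+0e  big-endian(ad 00) = 0xad00
  op=0xad00>>10=0x2b ⇒ shr (RR)
  [9:8] rd=1 = %r1
  [7:6] rs=0 = %r0
@+10  big-endian(4c 06) = 0x4c06
  op=0x4c06>>10=0x13 ⇒ jz (J)
  [9:0] imm=6 = 6
@+12  big-endian(f6 c0) = 0xf6c0
  op=0xf6c0>>10=0x3d ⇒ sw (RR)
  [9:8] rd=2 = %r2
  [7:6] rs=3 = %r3
@+14  big-endian(6b fc) = 0x6bfc
  op=0x6bfc>>10=0x1a ⇒ bra (J)
  [9:0] imm=1020 (s10→-4) = -4

shr %r1, %r0; jz 6; sw %r2, %r3; bra -4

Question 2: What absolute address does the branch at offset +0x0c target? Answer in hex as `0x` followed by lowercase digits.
0x7b1c

+0x0c: 68 0a ⇒ word 0x680a (big)
  op=0x680a>>10=0x1a ⇒ bra (J)
  imm: (w>>0)&0x3ff=0xa → 10
  target = base 0x7b04 + off 0x0c + 2 + imm 10 = 0x7b1c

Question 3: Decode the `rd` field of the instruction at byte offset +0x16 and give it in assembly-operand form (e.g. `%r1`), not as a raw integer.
@+16  big-endian(e5 00) = 0xe500
  op=0xe500>>10=0x39 ⇒ and (RR)
  rd: (w>>8)&0x3=0x1 → %r1
  rs: (w>>6)&0x3=0x0 → %r0

%r1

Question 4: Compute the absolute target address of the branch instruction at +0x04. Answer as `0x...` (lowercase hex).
0x7b1c

off 0x04: read 4c 12 as big → 0x4c12
  op=0x4c12>>10=0x13 ⇒ jz (J)
  imm@[9:0]=0x12 ⇒ 18
  target = base 0x7b04 + off 0x04 + 2 + imm 18 = 0x7b1c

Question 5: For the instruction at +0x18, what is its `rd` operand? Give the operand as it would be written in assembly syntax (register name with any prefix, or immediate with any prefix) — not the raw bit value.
%r3

[18] f3 1e → 0xf31e
  op=0xf31e>>10=0x3c ⇒ subi (RI)
  [9:8] rd=3 = %r3
  [7:0] imm=30 = 30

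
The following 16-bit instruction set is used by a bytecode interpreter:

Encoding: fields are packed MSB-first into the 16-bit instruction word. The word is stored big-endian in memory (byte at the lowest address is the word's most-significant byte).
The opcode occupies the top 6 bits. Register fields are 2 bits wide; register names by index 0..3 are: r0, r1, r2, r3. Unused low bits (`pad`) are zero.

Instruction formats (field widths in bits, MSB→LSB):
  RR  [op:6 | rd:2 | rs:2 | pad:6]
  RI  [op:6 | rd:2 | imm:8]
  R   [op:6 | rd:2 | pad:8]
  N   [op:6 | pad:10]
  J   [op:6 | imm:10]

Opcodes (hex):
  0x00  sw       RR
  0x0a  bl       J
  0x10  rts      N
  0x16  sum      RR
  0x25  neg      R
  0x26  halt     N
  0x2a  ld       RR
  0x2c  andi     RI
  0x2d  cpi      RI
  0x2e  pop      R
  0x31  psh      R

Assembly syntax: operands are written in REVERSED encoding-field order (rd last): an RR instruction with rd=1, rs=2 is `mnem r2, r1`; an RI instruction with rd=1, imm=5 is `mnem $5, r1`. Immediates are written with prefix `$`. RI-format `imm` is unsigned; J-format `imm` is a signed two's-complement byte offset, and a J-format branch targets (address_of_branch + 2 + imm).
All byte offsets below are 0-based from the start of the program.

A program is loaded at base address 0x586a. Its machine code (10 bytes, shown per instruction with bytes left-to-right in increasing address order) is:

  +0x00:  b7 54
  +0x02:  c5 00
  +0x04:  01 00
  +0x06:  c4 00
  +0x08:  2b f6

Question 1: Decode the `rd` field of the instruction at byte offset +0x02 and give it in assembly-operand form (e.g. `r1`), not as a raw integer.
off 0x02: read c5 00 as big → 0xc500
  top 6b → 0x31 → psh [R]
  [9:8] rd=1 = r1

r1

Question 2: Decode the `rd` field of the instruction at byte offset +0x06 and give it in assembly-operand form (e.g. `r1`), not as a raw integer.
r0

+0x06: c4 00 ⇒ word 0xc400 (big)
  op=0xc400>>10=0x31 ⇒ psh (R)
  rd@[9:8]=0x0 ⇒ r0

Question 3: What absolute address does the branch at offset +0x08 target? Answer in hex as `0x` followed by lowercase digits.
+0x08: 2b f6 ⇒ word 0x2bf6 (big)
  top 6b → 0xa → bl [J]
  imm@[9:0]=0x3f6 (s10→-10) ⇒ $-10
  target = base 0x586a + off 0x08 + 2 + imm -10 = 0x586a

0x586a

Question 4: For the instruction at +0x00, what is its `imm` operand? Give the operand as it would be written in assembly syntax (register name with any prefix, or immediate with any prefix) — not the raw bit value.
+0x00: b7 54 ⇒ word 0xb754 (big)
  top 6b → 0x2d → cpi [RI]
  rd: (w>>8)&0x3=0x3 → r3
  imm: (w>>0)&0xff=0x54 → $84

$84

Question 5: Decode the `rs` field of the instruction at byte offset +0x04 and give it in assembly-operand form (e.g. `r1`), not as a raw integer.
[04] 01 00 → 0x0100
  op=0x0100>>10=0x0 ⇒ sw (RR)
  rd: (w>>8)&0x3=0x1 → r1
  rs: (w>>6)&0x3=0x0 → r0

r0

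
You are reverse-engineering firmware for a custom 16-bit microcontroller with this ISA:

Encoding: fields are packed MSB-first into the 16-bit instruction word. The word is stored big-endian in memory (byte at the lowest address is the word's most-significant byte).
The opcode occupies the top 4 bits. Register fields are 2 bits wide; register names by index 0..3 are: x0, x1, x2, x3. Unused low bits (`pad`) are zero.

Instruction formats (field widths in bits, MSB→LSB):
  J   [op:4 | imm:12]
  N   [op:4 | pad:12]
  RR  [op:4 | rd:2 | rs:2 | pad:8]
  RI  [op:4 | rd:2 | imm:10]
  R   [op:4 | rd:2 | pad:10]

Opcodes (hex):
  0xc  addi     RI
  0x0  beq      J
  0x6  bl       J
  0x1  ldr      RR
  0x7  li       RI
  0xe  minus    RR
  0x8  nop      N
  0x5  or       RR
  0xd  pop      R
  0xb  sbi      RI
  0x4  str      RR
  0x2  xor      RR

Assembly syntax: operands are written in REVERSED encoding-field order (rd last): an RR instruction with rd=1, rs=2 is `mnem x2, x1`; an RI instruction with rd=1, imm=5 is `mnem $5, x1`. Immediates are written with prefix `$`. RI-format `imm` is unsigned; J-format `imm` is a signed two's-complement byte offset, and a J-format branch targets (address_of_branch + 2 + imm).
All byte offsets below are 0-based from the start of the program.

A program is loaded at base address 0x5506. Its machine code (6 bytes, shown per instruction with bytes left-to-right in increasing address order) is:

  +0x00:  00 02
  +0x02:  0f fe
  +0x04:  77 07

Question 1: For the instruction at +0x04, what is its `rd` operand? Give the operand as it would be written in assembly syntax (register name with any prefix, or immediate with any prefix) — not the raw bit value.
@+04  big-endian(77 07) = 0x7707
  op=0x7707>>12=0x7 ⇒ li (RI)
  rd@[11:10]=0x1 ⇒ x1
  imm@[9:0]=0x307 ⇒ $775

x1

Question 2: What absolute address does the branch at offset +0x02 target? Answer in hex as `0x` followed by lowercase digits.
0x5508

off 0x02: read 0f fe as big → 0x0ffe
  opcode bits[15:12]=0x0: beq/J
  imm@[11:0]=0xffe (s12→-2) ⇒ $-2
  target = base 0x5506 + off 0x02 + 2 + imm -2 = 0x5508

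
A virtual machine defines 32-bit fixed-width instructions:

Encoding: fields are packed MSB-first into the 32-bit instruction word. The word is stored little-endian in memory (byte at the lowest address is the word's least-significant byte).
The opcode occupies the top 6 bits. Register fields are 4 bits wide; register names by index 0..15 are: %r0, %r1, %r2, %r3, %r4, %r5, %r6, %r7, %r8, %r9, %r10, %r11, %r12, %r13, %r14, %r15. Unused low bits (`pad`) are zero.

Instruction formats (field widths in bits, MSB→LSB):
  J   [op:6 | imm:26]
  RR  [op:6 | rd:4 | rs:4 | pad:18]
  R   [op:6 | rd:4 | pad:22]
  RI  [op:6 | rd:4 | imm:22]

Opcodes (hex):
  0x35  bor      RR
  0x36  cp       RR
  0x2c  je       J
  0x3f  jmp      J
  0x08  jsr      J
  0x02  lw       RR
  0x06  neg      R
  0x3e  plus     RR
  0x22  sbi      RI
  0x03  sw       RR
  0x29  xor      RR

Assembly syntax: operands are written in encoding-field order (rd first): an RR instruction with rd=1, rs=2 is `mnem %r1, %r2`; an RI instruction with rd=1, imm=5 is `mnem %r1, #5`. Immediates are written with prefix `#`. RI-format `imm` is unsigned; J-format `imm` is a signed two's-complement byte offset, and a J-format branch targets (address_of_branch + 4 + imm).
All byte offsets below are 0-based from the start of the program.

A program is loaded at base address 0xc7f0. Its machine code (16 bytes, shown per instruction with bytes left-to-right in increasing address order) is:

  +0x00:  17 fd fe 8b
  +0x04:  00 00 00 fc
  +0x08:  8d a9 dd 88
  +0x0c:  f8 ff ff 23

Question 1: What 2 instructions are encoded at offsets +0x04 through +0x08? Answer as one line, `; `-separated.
jmp #0; sbi %r3, #1943949

+0x04: 00 00 00 fc ⇒ word 0xfc000000 (little)
  op=0xfc000000>>26=0x3f ⇒ jmp (J)
  imm: (w>>0)&0x3ffffff=0x0 → #0
+0x08: 8d a9 dd 88 ⇒ word 0x88dda98d (little)
  op=0x88dda98d>>26=0x22 ⇒ sbi (RI)
  rd: (w>>22)&0xf=0x3 → %r3
  imm: (w>>0)&0x3fffff=0x1da98d → #1943949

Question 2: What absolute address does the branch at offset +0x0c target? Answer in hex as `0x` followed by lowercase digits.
+0x0c: f8 ff ff 23 ⇒ word 0x23fffff8 (little)
  op=0x23fffff8>>26=0x8 ⇒ jsr (J)
  imm: (w>>0)&0x3ffffff=0x3fffff8 (s26→-8) → #-8
  target = base 0xc7f0 + off 0x0c + 4 + imm -8 = 0xc7f8

0xc7f8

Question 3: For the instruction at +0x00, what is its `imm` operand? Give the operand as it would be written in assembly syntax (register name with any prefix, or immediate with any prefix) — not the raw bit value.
[00] 17 fd fe 8b → 0x8bfefd17
  op=0x8bfefd17>>26=0x22 ⇒ sbi (RI)
  [25:22] rd=15 = %r15
  [21:0] imm=4128023 = #4128023

#4128023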